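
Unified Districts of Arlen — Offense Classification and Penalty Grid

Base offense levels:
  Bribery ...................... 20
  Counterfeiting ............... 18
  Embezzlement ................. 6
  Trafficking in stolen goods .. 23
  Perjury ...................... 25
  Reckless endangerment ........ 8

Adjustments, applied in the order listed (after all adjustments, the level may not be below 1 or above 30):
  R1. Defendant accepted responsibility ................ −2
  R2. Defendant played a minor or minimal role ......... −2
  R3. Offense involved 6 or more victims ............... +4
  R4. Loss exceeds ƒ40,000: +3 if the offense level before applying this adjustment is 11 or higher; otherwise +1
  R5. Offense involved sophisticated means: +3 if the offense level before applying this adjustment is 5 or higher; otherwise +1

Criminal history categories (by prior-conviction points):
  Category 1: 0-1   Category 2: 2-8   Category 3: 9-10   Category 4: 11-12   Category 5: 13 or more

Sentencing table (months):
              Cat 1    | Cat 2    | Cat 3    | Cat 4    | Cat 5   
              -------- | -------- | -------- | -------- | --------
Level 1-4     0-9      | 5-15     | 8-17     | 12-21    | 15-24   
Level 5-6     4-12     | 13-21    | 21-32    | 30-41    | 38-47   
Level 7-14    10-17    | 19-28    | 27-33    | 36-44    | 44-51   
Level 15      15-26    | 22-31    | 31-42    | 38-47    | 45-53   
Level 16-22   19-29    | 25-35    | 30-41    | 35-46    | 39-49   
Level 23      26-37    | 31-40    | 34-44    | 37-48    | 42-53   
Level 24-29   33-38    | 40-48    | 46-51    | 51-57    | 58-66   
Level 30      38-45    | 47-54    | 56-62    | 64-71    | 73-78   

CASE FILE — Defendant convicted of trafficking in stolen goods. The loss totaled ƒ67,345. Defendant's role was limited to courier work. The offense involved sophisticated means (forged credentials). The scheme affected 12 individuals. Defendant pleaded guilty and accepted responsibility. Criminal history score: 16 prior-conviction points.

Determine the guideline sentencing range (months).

58-66 months

Base offense level for trafficking in stolen goods: 23.
R1 applies: 23 − 2 = 21.
R2 applies: 21 − 2 = 19.
R3 applies: 19 + 4 = 23.
R4 applies (level before this adjustment is 23 ≥ 11, so +3): 23 + 3 = 26.
R5 applies (level before this adjustment is 26 ≥ 5, so +3): 26 + 3 = 29.
Final offense level: 29.
Criminal history: 16 prior points → Category 5 (13+).
Level 29 falls in the 24-29 band.
Grid: Level 24-29 × Category 5 = 58-66 months.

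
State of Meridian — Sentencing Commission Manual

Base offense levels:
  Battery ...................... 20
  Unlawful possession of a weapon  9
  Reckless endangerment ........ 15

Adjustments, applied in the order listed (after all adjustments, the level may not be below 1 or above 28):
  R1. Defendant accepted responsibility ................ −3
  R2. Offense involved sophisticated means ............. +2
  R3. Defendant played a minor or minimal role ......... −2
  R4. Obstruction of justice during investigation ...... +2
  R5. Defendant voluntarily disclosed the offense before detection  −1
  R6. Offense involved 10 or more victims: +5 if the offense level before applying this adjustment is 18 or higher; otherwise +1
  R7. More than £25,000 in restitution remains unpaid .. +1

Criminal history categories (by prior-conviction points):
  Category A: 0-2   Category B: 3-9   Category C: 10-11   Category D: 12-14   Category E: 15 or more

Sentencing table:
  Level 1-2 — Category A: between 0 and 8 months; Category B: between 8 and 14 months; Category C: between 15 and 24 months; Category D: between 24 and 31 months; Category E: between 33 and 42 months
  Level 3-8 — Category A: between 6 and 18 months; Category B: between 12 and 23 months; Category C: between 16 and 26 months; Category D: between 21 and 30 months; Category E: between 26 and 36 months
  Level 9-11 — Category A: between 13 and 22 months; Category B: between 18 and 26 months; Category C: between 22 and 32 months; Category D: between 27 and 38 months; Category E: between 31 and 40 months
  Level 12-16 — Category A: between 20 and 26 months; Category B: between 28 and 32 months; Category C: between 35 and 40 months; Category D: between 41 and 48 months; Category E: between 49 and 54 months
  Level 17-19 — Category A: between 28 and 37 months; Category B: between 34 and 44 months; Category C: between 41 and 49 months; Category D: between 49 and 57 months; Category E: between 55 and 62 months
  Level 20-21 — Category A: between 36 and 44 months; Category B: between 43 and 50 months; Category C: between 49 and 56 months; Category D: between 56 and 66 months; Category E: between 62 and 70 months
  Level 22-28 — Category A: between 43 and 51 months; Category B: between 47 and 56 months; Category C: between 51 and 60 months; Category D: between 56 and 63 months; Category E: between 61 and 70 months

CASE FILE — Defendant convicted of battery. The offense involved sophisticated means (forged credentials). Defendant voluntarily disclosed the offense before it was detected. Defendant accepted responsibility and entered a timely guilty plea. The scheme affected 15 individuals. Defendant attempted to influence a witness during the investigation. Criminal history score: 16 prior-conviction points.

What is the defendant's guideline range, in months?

61-70 months

Base offense level for battery: 20.
R1 applies: 20 − 3 = 17.
R2 applies: 17 + 2 = 19.
R4 applies: 19 + 2 = 21.
R5 applies: 21 − 1 = 20.
R6 applies (level before this adjustment is 20 ≥ 18, so +5): 20 + 5 = 25.
R7 does not apply.
Final offense level: 25.
Criminal history: 16 prior points → Category E (15+).
Level 25 falls in the 22-28 band.
Grid: Level 22-28 × Category E = 61-70 months.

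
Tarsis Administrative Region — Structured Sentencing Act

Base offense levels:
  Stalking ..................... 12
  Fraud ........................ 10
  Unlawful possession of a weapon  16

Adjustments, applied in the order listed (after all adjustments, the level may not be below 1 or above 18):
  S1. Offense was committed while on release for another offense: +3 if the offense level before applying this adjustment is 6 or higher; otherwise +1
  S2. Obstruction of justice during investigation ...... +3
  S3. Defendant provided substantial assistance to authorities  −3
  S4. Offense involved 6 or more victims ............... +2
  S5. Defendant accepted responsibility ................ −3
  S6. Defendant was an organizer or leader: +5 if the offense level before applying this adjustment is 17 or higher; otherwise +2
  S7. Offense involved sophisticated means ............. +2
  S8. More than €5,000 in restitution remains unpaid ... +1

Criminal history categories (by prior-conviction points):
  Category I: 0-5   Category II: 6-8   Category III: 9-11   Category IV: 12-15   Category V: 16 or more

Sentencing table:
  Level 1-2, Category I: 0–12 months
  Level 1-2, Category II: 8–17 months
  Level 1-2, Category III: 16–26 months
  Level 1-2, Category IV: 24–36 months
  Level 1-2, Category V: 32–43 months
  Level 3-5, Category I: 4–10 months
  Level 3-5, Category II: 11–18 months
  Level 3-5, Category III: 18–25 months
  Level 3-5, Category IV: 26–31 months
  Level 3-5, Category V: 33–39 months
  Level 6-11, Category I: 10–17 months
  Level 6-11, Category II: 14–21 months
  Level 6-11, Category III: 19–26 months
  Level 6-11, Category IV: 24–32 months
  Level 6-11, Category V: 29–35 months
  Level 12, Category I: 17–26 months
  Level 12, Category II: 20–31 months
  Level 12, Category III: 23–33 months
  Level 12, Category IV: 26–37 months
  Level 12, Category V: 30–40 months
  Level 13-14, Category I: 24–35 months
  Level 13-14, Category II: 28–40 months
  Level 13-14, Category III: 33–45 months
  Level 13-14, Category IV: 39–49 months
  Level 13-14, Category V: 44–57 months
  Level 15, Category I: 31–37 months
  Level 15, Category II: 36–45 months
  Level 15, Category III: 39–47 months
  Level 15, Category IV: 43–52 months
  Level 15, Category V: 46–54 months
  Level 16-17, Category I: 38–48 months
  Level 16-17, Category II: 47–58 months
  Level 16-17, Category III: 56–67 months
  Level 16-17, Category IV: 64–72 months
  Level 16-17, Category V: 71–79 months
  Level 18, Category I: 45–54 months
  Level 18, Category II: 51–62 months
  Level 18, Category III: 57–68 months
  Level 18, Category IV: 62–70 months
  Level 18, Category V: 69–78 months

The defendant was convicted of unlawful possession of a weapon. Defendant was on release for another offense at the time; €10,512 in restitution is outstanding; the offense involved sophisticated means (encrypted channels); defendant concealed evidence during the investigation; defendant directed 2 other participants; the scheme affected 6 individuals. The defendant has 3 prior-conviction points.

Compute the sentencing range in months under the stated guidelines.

45-54 months

Base offense level for unlawful possession of a weapon: 16.
S1 applies (level before this adjustment is 16 ≥ 6, so +3): 16 + 3 = 19.
S2 applies: 19 + 3 = 22.
S4 applies: 22 + 2 = 24.
S5 does not apply.
S6 applies (level before this adjustment is 24 ≥ 17, so +5): 24 + 5 = 29.
S7 applies: 29 + 2 = 31.
S8 applies: 31 + 1 = 32.
Level 32 exceeds the maximum of 18; capped at 18.
Final offense level: 18.
Criminal history: 3 prior points → Category I (0-5).
Level 18 falls in the 18 band.
Grid: Level 18 × Category I = 45-54 months.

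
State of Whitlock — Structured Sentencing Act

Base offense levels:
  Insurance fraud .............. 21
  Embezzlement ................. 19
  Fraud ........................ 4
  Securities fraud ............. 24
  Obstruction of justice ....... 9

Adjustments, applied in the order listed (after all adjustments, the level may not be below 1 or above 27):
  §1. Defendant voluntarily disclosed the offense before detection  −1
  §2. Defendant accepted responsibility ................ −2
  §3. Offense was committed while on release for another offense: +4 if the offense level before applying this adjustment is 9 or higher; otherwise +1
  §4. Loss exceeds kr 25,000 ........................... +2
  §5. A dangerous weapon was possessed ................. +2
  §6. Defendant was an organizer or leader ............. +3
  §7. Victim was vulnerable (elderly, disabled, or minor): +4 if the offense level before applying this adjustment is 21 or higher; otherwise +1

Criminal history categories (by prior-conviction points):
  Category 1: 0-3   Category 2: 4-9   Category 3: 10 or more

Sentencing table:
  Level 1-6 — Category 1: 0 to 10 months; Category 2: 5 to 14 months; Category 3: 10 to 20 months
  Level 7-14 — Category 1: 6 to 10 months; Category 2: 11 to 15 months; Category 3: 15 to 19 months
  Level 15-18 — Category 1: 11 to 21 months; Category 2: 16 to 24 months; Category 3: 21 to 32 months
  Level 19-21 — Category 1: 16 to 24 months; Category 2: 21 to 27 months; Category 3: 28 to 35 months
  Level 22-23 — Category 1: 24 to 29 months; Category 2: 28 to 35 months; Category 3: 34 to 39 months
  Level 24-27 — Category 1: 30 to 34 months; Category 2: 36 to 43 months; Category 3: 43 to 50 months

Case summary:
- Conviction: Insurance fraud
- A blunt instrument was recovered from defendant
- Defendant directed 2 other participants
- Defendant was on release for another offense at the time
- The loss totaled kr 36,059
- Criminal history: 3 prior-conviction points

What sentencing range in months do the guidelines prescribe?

Base offense level for insurance fraud: 21.
§3 applies (level before this adjustment is 21 ≥ 9, so +4): 21 + 4 = 25.
§4 applies: 25 + 2 = 27.
§5 applies: 27 + 2 = 29.
§6 applies: 29 + 3 = 32.
Level 32 exceeds the maximum of 27; capped at 27.
Final offense level: 27.
Criminal history: 3 prior points → Category 1 (0-3).
Level 27 falls in the 24-27 band.
Grid: Level 24-27 × Category 1 = 30-34 months.

30-34 months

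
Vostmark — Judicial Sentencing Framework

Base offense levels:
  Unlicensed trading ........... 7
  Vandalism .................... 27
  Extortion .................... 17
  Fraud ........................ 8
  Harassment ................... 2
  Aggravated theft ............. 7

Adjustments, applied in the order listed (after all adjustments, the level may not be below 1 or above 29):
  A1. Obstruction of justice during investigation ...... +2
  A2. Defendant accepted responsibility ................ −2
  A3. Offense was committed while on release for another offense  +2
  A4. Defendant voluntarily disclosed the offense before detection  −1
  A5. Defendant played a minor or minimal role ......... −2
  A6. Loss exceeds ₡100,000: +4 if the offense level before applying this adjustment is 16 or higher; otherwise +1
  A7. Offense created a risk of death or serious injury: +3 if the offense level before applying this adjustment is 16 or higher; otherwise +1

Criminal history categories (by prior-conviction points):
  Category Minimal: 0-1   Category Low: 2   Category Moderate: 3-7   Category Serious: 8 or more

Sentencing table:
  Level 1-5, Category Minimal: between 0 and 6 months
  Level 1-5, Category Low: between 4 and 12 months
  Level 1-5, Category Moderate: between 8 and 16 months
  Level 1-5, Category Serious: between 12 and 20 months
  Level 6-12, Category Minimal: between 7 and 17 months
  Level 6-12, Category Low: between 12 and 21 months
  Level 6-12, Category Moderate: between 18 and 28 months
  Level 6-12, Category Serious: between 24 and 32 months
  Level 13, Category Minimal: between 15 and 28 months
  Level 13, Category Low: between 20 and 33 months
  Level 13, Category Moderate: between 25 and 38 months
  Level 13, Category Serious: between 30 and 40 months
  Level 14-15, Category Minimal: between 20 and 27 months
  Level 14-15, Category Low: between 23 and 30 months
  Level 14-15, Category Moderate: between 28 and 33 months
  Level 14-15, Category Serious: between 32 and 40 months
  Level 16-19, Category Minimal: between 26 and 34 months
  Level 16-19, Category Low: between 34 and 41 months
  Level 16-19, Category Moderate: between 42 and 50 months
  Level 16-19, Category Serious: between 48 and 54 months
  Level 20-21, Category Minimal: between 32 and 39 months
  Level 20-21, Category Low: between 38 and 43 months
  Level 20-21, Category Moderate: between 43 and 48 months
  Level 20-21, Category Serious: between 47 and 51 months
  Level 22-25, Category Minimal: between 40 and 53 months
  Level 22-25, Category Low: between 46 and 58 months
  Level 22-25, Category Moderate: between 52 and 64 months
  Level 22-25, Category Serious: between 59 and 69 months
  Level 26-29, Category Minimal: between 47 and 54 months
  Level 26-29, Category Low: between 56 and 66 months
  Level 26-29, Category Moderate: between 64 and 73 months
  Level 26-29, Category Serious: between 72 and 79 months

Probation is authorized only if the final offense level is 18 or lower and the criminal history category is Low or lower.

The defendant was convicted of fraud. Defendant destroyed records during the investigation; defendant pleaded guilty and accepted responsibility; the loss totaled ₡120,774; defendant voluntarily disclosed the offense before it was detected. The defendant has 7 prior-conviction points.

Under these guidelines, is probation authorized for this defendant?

No

Base offense level for fraud: 8.
A1 applies: 8 + 2 = 10.
A2 applies: 10 − 2 = 8.
A3 does not apply.
A4 applies: 8 − 1 = 7.
A6 applies (level before this adjustment is 7 < 16, so +1): 7 + 1 = 8.
Final offense level: 8.
Criminal history: 7 prior points → Category Moderate (3-7).
Level 8 falls in the 6-12 band.
Grid: Level 6-12 × Category Moderate = 18-28 months.
Probation check: level 8 ≤ 18 and category Moderate > Low → not eligible.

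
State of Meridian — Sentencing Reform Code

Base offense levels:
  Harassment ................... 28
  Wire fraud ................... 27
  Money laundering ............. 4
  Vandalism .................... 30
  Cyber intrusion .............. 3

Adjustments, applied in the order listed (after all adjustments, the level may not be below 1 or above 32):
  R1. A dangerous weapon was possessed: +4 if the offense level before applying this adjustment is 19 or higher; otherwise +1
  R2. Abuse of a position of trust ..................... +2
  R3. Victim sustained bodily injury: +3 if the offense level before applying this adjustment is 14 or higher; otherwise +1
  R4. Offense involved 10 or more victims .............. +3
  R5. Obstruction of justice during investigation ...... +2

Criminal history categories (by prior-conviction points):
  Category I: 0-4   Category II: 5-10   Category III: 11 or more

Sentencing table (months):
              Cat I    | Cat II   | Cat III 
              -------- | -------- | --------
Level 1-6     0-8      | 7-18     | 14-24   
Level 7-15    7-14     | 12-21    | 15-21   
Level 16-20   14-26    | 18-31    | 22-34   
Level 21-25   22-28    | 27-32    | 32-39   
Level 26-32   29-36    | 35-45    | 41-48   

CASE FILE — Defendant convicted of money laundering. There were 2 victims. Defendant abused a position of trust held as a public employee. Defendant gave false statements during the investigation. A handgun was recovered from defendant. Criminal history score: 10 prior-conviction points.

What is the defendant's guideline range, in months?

Base offense level for money laundering: 4.
R1 applies (level before this adjustment is 4 < 19, so +1): 4 + 1 = 5.
R2 applies: 5 + 2 = 7.
R3 does not apply.
R4 does not apply.
R5 applies: 7 + 2 = 9.
Final offense level: 9.
Criminal history: 10 prior points → Category II (5-10).
Level 9 falls in the 7-15 band.
Grid: Level 7-15 × Category II = 12-21 months.

12-21 months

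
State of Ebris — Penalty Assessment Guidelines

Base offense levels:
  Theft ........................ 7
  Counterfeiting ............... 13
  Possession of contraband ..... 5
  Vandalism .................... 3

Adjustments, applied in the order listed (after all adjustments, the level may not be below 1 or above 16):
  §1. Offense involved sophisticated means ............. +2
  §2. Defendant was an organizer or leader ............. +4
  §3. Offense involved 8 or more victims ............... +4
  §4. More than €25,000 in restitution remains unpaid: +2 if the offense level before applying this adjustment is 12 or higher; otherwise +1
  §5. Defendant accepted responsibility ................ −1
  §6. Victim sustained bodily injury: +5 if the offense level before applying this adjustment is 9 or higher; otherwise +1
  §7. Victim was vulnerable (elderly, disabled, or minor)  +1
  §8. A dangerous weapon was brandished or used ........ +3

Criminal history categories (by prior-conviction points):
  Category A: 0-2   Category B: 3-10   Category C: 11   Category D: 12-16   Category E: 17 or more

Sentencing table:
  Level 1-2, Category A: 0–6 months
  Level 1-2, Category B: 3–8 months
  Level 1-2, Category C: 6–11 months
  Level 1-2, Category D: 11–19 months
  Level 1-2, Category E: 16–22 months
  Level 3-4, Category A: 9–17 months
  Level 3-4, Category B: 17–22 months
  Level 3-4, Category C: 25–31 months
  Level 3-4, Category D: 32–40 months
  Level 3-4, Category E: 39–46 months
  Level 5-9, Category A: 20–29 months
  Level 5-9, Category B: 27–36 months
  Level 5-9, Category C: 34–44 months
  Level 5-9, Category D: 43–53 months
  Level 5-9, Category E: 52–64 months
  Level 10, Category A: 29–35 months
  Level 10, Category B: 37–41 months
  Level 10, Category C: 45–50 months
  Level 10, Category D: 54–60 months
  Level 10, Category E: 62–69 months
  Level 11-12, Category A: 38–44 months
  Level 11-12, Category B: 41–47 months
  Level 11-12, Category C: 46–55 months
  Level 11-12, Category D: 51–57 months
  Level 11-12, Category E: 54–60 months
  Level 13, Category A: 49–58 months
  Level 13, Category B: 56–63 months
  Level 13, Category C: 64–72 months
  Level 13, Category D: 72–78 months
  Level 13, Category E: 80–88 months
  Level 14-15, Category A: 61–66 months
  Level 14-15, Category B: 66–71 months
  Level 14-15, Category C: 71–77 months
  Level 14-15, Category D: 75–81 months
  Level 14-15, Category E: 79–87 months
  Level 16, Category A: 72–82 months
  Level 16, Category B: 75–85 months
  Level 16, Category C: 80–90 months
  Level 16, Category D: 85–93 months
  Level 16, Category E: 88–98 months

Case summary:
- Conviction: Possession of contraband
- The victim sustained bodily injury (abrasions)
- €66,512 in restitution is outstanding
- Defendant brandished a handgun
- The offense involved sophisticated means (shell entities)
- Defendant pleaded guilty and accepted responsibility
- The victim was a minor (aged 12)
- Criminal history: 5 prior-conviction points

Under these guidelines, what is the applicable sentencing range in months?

Base offense level for possession of contraband: 5.
§1 applies: 5 + 2 = 7.
§4 applies (level before this adjustment is 7 < 12, so +1): 7 + 1 = 8.
§5 applies: 8 − 1 = 7.
§6 applies (level before this adjustment is 7 < 9, so +1): 7 + 1 = 8.
§7 applies: 8 + 1 = 9.
§8 applies: 9 + 3 = 12.
Final offense level: 12.
Criminal history: 5 prior points → Category B (3-10).
Level 12 falls in the 11-12 band.
Grid: Level 11-12 × Category B = 41-47 months.

41-47 months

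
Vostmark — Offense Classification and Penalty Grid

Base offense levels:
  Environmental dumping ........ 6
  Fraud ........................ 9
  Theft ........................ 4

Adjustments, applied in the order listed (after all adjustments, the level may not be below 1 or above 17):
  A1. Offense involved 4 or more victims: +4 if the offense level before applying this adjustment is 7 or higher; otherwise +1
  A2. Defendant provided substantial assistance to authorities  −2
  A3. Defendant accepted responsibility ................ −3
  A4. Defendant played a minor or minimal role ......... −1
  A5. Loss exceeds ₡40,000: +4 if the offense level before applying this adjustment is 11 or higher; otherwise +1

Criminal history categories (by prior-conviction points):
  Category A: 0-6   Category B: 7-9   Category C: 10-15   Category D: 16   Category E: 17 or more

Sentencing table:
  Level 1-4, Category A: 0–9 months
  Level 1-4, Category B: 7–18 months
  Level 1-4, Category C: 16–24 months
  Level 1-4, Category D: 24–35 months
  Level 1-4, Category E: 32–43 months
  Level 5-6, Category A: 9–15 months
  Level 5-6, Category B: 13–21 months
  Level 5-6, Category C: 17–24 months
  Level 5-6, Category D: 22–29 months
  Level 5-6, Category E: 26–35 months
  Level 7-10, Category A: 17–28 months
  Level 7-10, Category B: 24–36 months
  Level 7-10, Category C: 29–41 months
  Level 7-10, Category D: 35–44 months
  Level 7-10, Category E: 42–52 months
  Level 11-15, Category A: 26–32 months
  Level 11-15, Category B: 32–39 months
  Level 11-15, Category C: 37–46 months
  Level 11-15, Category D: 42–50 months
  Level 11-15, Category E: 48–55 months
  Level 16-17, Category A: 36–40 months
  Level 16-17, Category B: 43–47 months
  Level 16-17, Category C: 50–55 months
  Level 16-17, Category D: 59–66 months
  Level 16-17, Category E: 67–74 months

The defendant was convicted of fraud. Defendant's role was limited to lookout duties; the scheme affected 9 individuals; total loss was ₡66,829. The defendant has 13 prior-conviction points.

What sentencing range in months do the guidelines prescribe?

Base offense level for fraud: 9.
A1 applies (level before this adjustment is 9 ≥ 7, so +4): 9 + 4 = 13.
A2 does not apply.
A3 does not apply.
A4 applies: 13 − 1 = 12.
A5 applies (level before this adjustment is 12 ≥ 11, so +4): 12 + 4 = 16.
Final offense level: 16.
Criminal history: 13 prior points → Category C (10-15).
Level 16 falls in the 16-17 band.
Grid: Level 16-17 × Category C = 50-55 months.

50-55 months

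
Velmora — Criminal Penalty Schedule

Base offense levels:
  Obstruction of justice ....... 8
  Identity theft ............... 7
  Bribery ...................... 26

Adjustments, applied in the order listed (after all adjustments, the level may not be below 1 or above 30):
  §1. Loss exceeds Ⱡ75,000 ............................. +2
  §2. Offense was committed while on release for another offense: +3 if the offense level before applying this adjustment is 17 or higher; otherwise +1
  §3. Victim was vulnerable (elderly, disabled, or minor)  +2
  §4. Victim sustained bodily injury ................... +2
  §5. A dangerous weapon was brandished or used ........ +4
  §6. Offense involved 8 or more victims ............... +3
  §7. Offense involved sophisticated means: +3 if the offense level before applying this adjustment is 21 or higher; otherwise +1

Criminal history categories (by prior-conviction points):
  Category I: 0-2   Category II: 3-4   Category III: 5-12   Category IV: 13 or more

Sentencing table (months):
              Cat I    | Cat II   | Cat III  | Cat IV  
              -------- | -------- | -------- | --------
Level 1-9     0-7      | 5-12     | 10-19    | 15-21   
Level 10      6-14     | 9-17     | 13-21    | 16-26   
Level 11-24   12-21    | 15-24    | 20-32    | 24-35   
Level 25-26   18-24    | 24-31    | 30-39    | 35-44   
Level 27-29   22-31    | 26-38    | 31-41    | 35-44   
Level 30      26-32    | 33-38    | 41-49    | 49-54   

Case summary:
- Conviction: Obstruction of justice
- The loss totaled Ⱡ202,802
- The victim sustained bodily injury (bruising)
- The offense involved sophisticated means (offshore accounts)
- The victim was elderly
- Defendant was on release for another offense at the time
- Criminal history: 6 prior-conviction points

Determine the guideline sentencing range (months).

20-32 months

Base offense level for obstruction of justice: 8.
§1 applies: 8 + 2 = 10.
§2 applies (level before this adjustment is 10 < 17, so +1): 10 + 1 = 11.
§3 applies: 11 + 2 = 13.
§4 applies: 13 + 2 = 15.
§6 does not apply.
§7 applies (level before this adjustment is 15 < 21, so +1): 15 + 1 = 16.
Final offense level: 16.
Criminal history: 6 prior points → Category III (5-12).
Level 16 falls in the 11-24 band.
Grid: Level 11-24 × Category III = 20-32 months.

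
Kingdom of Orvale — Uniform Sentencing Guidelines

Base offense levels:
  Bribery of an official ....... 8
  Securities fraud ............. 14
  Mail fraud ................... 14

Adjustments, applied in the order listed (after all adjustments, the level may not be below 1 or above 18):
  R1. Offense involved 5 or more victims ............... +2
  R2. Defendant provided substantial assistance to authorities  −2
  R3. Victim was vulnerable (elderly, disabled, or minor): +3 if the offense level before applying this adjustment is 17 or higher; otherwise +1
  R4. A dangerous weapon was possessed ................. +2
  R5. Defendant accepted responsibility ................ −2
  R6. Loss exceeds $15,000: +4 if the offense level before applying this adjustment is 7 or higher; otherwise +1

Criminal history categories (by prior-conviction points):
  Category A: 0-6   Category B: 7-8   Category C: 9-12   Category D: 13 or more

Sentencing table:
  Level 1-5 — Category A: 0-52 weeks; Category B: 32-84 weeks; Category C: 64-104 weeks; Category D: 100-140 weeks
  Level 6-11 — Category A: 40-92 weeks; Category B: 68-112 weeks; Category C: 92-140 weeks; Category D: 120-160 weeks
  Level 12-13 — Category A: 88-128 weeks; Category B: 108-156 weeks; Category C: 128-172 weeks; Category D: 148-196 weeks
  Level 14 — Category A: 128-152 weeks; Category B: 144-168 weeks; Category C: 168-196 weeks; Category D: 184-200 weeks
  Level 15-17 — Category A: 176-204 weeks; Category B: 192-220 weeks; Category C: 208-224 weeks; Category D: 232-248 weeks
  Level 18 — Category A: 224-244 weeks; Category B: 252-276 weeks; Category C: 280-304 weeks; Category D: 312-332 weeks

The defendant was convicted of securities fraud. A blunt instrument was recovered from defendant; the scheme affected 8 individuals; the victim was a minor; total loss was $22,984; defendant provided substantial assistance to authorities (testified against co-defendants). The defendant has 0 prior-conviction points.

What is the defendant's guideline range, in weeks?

224-244 weeks

Base offense level for securities fraud: 14.
R1 applies: 14 + 2 = 16.
R2 applies: 16 − 2 = 14.
R3 applies (level before this adjustment is 14 < 17, so +1): 14 + 1 = 15.
R4 applies: 15 + 2 = 17.
R5 does not apply.
R6 applies (level before this adjustment is 17 ≥ 7, so +4): 17 + 4 = 21.
Level 21 exceeds the maximum of 18; capped at 18.
Final offense level: 18.
Criminal history: 0 prior points → Category A (0-6).
Level 18 falls in the 18 band.
Grid: Level 18 × Category A = 224-244 weeks.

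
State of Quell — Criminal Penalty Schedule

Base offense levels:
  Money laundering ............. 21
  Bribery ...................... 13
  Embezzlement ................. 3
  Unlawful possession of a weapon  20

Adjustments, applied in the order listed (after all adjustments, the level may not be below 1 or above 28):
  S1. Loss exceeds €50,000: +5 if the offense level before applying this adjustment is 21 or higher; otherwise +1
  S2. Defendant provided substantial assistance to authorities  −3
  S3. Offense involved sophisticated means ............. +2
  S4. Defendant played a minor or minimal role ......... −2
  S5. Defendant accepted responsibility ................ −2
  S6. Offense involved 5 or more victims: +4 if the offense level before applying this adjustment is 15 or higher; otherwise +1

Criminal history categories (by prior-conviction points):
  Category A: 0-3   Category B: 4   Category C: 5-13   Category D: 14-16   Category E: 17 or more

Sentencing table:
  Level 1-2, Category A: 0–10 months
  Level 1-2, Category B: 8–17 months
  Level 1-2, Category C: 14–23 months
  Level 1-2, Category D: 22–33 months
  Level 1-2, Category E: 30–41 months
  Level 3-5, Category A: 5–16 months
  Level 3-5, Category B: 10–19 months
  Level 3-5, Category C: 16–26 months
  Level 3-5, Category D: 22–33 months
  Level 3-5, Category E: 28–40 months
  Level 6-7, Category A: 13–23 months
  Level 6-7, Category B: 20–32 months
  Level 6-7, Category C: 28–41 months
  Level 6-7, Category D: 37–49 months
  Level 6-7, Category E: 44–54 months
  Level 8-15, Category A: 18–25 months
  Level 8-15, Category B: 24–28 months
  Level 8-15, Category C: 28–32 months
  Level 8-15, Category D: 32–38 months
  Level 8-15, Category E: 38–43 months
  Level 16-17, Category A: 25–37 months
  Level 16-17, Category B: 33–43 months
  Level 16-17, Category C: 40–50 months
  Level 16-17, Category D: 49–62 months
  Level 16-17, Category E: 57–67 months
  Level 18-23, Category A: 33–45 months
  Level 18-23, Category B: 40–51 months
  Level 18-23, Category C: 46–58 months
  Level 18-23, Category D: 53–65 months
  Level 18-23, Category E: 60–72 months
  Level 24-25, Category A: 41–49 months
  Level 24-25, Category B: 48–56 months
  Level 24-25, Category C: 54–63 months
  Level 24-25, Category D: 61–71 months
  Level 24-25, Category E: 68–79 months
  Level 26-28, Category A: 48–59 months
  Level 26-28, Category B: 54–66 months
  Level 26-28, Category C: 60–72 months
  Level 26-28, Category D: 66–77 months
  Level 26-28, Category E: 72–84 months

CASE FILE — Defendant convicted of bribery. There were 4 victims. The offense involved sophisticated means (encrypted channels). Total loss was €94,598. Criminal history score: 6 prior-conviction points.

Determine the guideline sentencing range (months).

40-50 months

Base offense level for bribery: 13.
S1 applies (level before this adjustment is 13 < 21, so +1): 13 + 1 = 14.
S2 does not apply.
S3 applies: 14 + 2 = 16.
S6 does not apply.
Final offense level: 16.
Criminal history: 6 prior points → Category C (5-13).
Level 16 falls in the 16-17 band.
Grid: Level 16-17 × Category C = 40-50 months.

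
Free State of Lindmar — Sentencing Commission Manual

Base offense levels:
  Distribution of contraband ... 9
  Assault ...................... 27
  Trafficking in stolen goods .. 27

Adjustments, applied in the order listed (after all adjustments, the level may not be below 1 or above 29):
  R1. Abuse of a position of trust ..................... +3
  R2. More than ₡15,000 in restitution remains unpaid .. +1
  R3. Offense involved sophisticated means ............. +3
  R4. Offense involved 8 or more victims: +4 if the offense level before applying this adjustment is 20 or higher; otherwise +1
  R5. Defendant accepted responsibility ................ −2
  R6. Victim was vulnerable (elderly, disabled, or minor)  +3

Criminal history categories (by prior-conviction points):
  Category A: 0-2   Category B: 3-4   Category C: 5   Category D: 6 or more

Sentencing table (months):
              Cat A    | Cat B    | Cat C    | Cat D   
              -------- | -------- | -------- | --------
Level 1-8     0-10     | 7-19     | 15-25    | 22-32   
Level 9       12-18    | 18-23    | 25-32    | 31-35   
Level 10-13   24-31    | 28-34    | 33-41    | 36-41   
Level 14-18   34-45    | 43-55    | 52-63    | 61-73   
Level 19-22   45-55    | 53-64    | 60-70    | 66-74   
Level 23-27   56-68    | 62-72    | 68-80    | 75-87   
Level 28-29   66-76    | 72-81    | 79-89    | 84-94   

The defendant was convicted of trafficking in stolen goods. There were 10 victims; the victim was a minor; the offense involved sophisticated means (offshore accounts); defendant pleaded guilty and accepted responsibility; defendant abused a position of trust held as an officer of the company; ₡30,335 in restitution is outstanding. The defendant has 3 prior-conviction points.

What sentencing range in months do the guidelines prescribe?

72-81 months

Base offense level for trafficking in stolen goods: 27.
R1 applies: 27 + 3 = 30.
R2 applies: 30 + 1 = 31.
R3 applies: 31 + 3 = 34.
R4 applies (level before this adjustment is 34 ≥ 20, so +4): 34 + 4 = 38.
R5 applies: 38 − 2 = 36.
R6 applies: 36 + 3 = 39.
Level 39 exceeds the maximum of 29; capped at 29.
Final offense level: 29.
Criminal history: 3 prior points → Category B (3-4).
Level 29 falls in the 28-29 band.
Grid: Level 28-29 × Category B = 72-81 months.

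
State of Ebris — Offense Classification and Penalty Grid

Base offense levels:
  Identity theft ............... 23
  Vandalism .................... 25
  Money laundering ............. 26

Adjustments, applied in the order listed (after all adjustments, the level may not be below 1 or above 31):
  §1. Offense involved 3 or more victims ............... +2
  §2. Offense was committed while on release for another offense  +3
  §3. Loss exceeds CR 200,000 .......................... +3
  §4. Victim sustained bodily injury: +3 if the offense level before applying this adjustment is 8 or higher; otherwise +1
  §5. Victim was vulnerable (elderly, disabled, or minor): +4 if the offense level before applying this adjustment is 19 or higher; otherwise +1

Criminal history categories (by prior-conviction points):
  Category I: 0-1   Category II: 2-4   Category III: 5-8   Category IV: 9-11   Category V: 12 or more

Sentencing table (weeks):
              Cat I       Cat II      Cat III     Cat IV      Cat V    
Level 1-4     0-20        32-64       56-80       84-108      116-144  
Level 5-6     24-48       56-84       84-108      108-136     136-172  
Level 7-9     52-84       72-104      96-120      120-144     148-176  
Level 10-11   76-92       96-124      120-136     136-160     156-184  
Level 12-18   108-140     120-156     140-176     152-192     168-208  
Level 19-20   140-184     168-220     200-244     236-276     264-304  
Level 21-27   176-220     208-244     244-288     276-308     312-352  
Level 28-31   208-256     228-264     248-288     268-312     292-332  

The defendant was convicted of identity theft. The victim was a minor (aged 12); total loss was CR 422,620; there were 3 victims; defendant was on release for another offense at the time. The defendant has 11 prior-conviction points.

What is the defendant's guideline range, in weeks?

268-312 weeks

Base offense level for identity theft: 23.
§1 applies: 23 + 2 = 25.
§2 applies: 25 + 3 = 28.
§3 applies: 28 + 3 = 31.
§5 applies (level before this adjustment is 31 ≥ 19, so +4): 31 + 4 = 35.
Level 35 exceeds the maximum of 31; capped at 31.
Final offense level: 31.
Criminal history: 11 prior points → Category IV (9-11).
Level 31 falls in the 28-31 band.
Grid: Level 28-31 × Category IV = 268-312 weeks.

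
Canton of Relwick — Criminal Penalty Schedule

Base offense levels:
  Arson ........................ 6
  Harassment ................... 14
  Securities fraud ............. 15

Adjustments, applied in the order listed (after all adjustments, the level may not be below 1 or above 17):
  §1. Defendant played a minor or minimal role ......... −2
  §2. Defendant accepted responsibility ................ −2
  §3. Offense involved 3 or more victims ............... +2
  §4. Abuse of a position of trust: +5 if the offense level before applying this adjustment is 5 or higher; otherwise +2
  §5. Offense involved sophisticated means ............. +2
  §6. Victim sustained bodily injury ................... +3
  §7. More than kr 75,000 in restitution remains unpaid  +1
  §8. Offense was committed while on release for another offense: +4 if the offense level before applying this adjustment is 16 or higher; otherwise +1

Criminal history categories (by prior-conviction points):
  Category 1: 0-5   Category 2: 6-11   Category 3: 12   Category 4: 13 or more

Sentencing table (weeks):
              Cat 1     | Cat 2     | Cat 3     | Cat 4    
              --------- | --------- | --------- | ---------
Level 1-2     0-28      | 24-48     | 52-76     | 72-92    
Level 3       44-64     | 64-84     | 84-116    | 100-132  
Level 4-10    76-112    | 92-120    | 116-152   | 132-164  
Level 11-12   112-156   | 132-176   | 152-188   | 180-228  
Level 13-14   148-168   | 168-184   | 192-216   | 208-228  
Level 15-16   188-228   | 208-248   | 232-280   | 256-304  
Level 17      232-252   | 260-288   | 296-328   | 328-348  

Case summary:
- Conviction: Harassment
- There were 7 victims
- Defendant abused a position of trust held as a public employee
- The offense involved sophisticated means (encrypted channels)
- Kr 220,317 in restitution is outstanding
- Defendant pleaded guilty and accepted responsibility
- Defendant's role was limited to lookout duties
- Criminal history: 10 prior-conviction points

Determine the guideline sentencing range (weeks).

260-288 weeks

Base offense level for harassment: 14.
§1 applies: 14 − 2 = 12.
§2 applies: 12 − 2 = 10.
§3 applies: 10 + 2 = 12.
§4 applies (level before this adjustment is 12 ≥ 5, so +5): 12 + 5 = 17.
§5 applies: 17 + 2 = 19.
§6 does not apply.
§7 applies: 19 + 1 = 20.
§8 does not apply.
Level 20 exceeds the maximum of 17; capped at 17.
Final offense level: 17.
Criminal history: 10 prior points → Category 2 (6-11).
Level 17 falls in the 17 band.
Grid: Level 17 × Category 2 = 260-288 weeks.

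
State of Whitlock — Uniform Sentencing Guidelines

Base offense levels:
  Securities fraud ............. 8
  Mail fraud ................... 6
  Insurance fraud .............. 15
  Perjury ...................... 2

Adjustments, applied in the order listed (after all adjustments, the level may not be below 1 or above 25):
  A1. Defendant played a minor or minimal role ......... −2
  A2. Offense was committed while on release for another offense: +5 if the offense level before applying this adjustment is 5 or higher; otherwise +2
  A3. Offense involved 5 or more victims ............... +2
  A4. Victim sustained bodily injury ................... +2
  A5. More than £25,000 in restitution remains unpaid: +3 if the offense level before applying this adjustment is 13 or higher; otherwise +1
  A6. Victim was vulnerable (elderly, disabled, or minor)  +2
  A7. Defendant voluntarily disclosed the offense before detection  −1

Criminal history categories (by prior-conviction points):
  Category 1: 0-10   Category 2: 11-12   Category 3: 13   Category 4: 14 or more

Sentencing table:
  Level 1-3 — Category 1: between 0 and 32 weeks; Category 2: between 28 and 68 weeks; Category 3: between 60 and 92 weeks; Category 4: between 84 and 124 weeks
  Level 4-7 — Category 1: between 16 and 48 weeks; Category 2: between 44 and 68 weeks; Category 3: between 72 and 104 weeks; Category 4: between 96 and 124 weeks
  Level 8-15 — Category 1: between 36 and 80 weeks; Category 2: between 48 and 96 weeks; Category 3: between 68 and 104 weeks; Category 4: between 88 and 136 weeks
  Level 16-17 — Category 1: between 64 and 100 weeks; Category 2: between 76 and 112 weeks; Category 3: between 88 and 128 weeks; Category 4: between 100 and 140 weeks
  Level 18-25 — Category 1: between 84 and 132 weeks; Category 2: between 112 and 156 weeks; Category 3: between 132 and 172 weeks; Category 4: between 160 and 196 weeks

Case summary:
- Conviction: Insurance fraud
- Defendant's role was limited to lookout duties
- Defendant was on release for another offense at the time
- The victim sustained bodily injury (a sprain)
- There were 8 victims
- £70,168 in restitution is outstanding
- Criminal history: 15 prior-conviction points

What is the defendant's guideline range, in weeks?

160-196 weeks

Base offense level for insurance fraud: 15.
A1 applies: 15 − 2 = 13.
A2 applies (level before this adjustment is 13 ≥ 5, so +5): 13 + 5 = 18.
A3 applies: 18 + 2 = 20.
A4 applies: 20 + 2 = 22.
A5 applies (level before this adjustment is 22 ≥ 13, so +3): 22 + 3 = 25.
A7 does not apply.
Final offense level: 25.
Criminal history: 15 prior points → Category 4 (14+).
Level 25 falls in the 18-25 band.
Grid: Level 18-25 × Category 4 = 160-196 weeks.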